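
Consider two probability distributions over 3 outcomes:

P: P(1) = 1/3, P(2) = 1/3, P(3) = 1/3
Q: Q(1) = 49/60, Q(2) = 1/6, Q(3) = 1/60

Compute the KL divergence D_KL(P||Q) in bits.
1.3430 bits

D_KL(P||Q) = Σ P(x) log₂(P(x)/Q(x))

Computing term by term:
  P(1)·log₂(P(1)/Q(1)) = (1/3)·log₂((1/3)/(49/60)) = -0.43093
  P(2)·log₂(P(2)/Q(2)) = (1/3)·log₂((1/3)/(1/6)) = 0.33333
  P(3)·log₂(P(3)/Q(3)) = (1/3)·log₂((1/3)/(1/60)) = 1.44064

D_KL(P||Q) = -0.43093 + 0.33333 + 1.44064 = 1.34304 ≈ 1.3430 bits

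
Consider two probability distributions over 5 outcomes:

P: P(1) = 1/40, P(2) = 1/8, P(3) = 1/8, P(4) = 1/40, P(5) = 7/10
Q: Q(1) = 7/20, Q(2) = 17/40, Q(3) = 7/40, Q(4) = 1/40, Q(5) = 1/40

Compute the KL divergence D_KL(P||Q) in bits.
2.9886 bits

D_KL(P||Q) = Σ P(x) log₂(P(x)/Q(x))

Computing term by term:
  P(1)·log₂(P(1)/Q(1)) = (1/40)·log₂((1/40)/(7/20)) = -0.09518
  P(2)·log₂(P(2)/Q(2)) = (1/8)·log₂((1/8)/(17/40)) = -0.22069
  P(3)·log₂(P(3)/Q(3)) = (1/8)·log₂((1/8)/(7/40)) = -0.06068
  P(4)·log₂(P(4)/Q(4)) = (1/40)·log₂((1/40)/(1/40)) = 0.00000
  P(5)·log₂(P(5)/Q(5)) = (7/10)·log₂((7/10)/(1/40)) = 3.36515

D_KL(P||Q) = -0.09518 - 0.22069 - 0.06068 + 0.00000 + 3.36515 = 2.98860 ≈ 2.9886 bits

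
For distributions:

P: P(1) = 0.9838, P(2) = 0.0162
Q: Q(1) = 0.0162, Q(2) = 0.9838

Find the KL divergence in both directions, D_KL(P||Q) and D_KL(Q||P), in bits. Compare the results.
D_KL(P||Q) = 5.7324 bits, D_KL(Q||P) = 5.7324 bits. The two directions give exactly the same value for this pair.

D_KL(P||Q) = Σ P(x) log₂(P(x)/Q(x))

Computing term by term:
  P(1)·log₂(P(1)/Q(1)) = 0.9838·log₂(0.9838/0.0162) = 5.82833
  P(2)·log₂(P(2)/Q(2)) = 0.0162·log₂(0.0162/0.9838) = -0.09597

D_KL(P||Q) = 5.82833 - 0.09597 = 5.73236 ≈ 5.7324 bits

D_KL(Q||P) = Σ Q(x) log₂(Q(x)/P(x))

Computing term by term:
  Q(1)·log₂(Q(1)/P(1)) = 0.0162·log₂(0.0162/0.9838) = -0.09597
  Q(2)·log₂(Q(2)/P(2)) = 0.9838·log₂(0.9838/0.0162) = 5.82833

D_KL(Q||P) = -0.09597 + 5.82833 = 5.73236 ≈ 5.7324 bits

These ARE equal here. Q is P with outcomes relabeled (Q(1) = P(2), Q(2) = P(1)) by a relabeling that is its own inverse, so the two sums contain exactly the same terms in a different order. This is a special case — KL divergence is not symmetric in general: D_KL(P||Q) ≠ D_KL(Q||P) for most P, Q.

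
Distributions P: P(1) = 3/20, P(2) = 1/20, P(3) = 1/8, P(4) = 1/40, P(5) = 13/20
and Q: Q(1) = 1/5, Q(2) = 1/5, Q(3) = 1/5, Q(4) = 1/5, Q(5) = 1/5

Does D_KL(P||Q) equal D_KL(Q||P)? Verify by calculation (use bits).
D_KL(P||Q) = 0.7833 bits, D_KL(Q||P) = 0.8785 bits. No — D_KL(P||Q) ≠ D_KL(Q||P) for this pair.

D_KL(P||Q) = Σ P(x) log₂(P(x)/Q(x))

Computing term by term:
  P(1)·log₂(P(1)/Q(1)) = (3/20)·log₂((3/20)/(1/5)) = -0.06226
  P(2)·log₂(P(2)/Q(2)) = (1/20)·log₂((1/20)/(1/5)) = -0.10000
  P(3)·log₂(P(3)/Q(3)) = (1/8)·log₂((1/8)/(1/5)) = -0.08476
  P(4)·log₂(P(4)/Q(4)) = (1/40)·log₂((1/40)/(1/5)) = -0.07500
  P(5)·log₂(P(5)/Q(5)) = (13/20)·log₂((13/20)/(1/5)) = 1.10529

D_KL(P||Q) = -0.06226 - 0.10000 - 0.08476 - 0.07500 + 1.10529 = 0.78327 ≈ 0.7833 bits

D_KL(Q||P) = Σ Q(x) log₂(Q(x)/P(x))

Computing term by term:
  Q(1)·log₂(Q(1)/P(1)) = (1/5)·log₂((1/5)/(3/20)) = 0.08301
  Q(2)·log₂(Q(2)/P(2)) = (1/5)·log₂((1/5)/(1/20)) = 0.40000
  Q(3)·log₂(Q(3)/P(3)) = (1/5)·log₂((1/5)/(1/8)) = 0.13561
  Q(4)·log₂(Q(4)/P(4)) = (1/5)·log₂((1/5)/(1/40)) = 0.60000
  Q(5)·log₂(Q(5)/P(5)) = (1/5)·log₂((1/5)/(13/20)) = -0.34009

D_KL(Q||P) = 0.08301 + 0.40000 + 0.13561 + 0.60000 - 0.34009 = 0.87853 ≈ 0.8785 bits

These are NOT equal (difference: 0.0952 bits). KL divergence is asymmetric: D_KL(P||Q) ≠ D_KL(Q||P) in general.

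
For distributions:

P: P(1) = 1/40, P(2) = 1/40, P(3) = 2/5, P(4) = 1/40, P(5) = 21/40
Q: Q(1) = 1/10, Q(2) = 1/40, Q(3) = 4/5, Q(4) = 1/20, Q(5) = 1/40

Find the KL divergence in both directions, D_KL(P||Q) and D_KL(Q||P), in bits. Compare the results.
D_KL(P||Q) = 1.8310 bits, D_KL(Q||P) = 0.9402 bits. D_KL(P||Q) is larger than D_KL(Q||P) by 0.8908 bits; the two directions differ.

D_KL(P||Q) = Σ P(x) log₂(P(x)/Q(x))

Computing term by term:
  P(1)·log₂(P(1)/Q(1)) = (1/40)·log₂((1/40)/(1/10)) = -0.05000
  P(2)·log₂(P(2)/Q(2)) = (1/40)·log₂((1/40)/(1/40)) = 0.00000
  P(3)·log₂(P(3)/Q(3)) = (2/5)·log₂((2/5)/(4/5)) = -0.40000
  P(4)·log₂(P(4)/Q(4)) = (1/40)·log₂((1/40)/(1/20)) = -0.02500
  P(5)·log₂(P(5)/Q(5)) = (21/40)·log₂((21/40)/(1/40)) = 2.30597

D_KL(P||Q) = -0.05000 + 0.00000 - 0.40000 - 0.02500 + 2.30597 = 1.83097 ≈ 1.8310 bits

D_KL(Q||P) = Σ Q(x) log₂(Q(x)/P(x))

Computing term by term:
  Q(1)·log₂(Q(1)/P(1)) = (1/10)·log₂((1/10)/(1/40)) = 0.20000
  Q(2)·log₂(Q(2)/P(2)) = (1/40)·log₂((1/40)/(1/40)) = 0.00000
  Q(3)·log₂(Q(3)/P(3)) = (4/5)·log₂((4/5)/(2/5)) = 0.80000
  Q(4)·log₂(Q(4)/P(4)) = (1/20)·log₂((1/20)/(1/40)) = 0.05000
  Q(5)·log₂(Q(5)/P(5)) = (1/40)·log₂((1/40)/(21/40)) = -0.10981

D_KL(Q||P) = 0.20000 + 0.00000 + 0.80000 + 0.05000 - 0.10981 = 0.94019 ≈ 0.9402 bits

These are NOT equal (difference: 0.8908 bits). KL divergence is asymmetric: D_KL(P||Q) ≠ D_KL(Q||P) in general.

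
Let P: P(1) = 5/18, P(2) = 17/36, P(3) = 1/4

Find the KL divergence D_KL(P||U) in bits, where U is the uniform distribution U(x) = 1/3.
0.0605 bits

U(i) = 1/3 for all i

D_KL(P||U) = Σ P(x) log₂(P(x) / (1/3))
           = Σ P(x) log₂(P(x)) + log₂(3)
           = log₂(3) - H(P)

H(P) = -Σ P(x) log₂(P(x)):
  -P(1)·log₂(P(1)) = -(5/18)·log₂(5/18) = 0.51333
  -P(2)·log₂(P(2)) = -(17/36)·log₂(17/36) = 0.51116
  -P(3)·log₂(P(3)) = -(1/4)·log₂(1/4) = 0.50000
H(P) = 0.51333 + 0.51116 + 0.50000 = 1.52449 bits

log₂(3) = 1.58496 bits

D_KL(P||U) = 1.58496 - 1.52449 = 0.06047 ≈ 0.0605 bits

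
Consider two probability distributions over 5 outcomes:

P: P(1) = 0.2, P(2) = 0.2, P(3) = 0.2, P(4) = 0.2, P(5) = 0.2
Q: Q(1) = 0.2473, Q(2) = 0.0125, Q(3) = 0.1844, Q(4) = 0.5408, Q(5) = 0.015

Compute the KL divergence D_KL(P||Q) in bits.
1.2226 bits

D_KL(P||Q) = Σ P(x) log₂(P(x)/Q(x))

Computing term by term:
  P(1)·log₂(P(1)/Q(1)) = 0.2·log₂(0.2/0.2473) = -0.06125
  P(2)·log₂(P(2)/Q(2)) = 0.2·log₂(0.2/0.0125) = 0.80000
  P(3)·log₂(P(3)/Q(3)) = 0.2·log₂(0.2/0.1844) = 0.02343
  P(4)·log₂(P(4)/Q(4)) = 0.2·log₂(0.2/0.5408) = -0.28702
  P(5)·log₂(P(5)/Q(5)) = 0.2·log₂(0.2/0.015) = 0.74739

D_KL(P||Q) = -0.06125 + 0.80000 + 0.02343 - 0.28702 + 0.74739 = 1.22255 ≈ 1.2226 bits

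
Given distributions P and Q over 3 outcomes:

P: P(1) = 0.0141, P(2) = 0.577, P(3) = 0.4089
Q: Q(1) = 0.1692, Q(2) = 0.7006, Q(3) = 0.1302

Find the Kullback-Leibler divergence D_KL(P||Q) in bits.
0.4630 bits

D_KL(P||Q) = Σ P(x) log₂(P(x)/Q(x))

Computing term by term:
  P(1)·log₂(P(1)/Q(1)) = 0.0141·log₂(0.0141/0.1692) = -0.05055
  P(2)·log₂(P(2)/Q(2)) = 0.577·log₂(0.577/0.7006) = -0.16157
  P(3)·log₂(P(3)/Q(3)) = 0.4089·log₂(0.4089/0.1302) = 0.67510

D_KL(P||Q) = -0.05055 - 0.16157 + 0.67510 = 0.46298 ≈ 0.4630 bits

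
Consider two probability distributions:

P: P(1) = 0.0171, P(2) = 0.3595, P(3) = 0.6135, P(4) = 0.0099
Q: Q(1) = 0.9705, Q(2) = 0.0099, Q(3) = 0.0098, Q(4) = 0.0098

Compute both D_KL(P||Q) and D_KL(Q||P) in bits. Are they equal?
D_KL(P||Q) = 5.4250 bits, D_KL(Q||P) = 5.5448 bits. No, they are not equal.

D_KL(P||Q) = Σ P(x) log₂(P(x)/Q(x))

Computing term by term:
  P(1)·log₂(P(1)/Q(1)) = 0.0171·log₂(0.0171/0.9705) = -0.09964
  P(2)·log₂(P(2)/Q(2)) = 0.3595·log₂(0.3595/0.0099) = 1.86308
  P(3)·log₂(P(3)/Q(3)) = 0.6135·log₂(0.6135/0.0098) = 3.66145
  P(4)·log₂(P(4)/Q(4)) = 0.0099·log₂(0.0099/0.0098) = 0.00015

D_KL(P||Q) = -0.09964 + 1.86308 + 3.66145 + 0.00015 = 5.42504 ≈ 5.4250 bits

D_KL(Q||P) = Σ Q(x) log₂(Q(x)/P(x))

Computing term by term:
  Q(1)·log₂(Q(1)/P(1)) = 0.9705·log₂(0.9705/0.0171) = 5.65477
  Q(2)·log₂(Q(2)/P(2)) = 0.0099·log₂(0.0099/0.3595) = -0.05131
  Q(3)·log₂(Q(3)/P(3)) = 0.0098·log₂(0.0098/0.6135) = -0.05849
  Q(4)·log₂(Q(4)/P(4)) = 0.0098·log₂(0.0098/0.0099) = -0.00014

D_KL(Q||P) = 5.65477 - 0.05131 - 0.05849 - 0.00014 = 5.54483 ≈ 5.5448 bits

These are NOT equal (difference: 0.1198 bits). KL divergence is asymmetric: D_KL(P||Q) ≠ D_KL(Q||P) in general.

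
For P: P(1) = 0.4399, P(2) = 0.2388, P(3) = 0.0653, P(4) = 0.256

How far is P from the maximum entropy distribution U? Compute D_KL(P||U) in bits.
0.2251 bits

U(i) = 1/4 for all i

D_KL(P||U) = Σ P(x) log₂(P(x) / (1/4))
           = Σ P(x) log₂(P(x)) + log₂(4)
           = log₂(4) - H(P)

H(P) = -Σ P(x) log₂(P(x)):
  -P(1)·log₂(P(1)) = -(0.4399)·log₂(0.4399) = 0.52117
  -P(2)·log₂(P(2)) = -(0.2388)·log₂(0.2388) = 0.49339
  -P(3)·log₂(P(3)) = -(0.0653)·log₂(0.0653) = 0.25707
  -P(4)·log₂(P(4)) = -(0.256)·log₂(0.256) = 0.50324
H(P) = 0.52117 + 0.49339 + 0.25707 + 0.50324 = 1.77487 bits

log₂(4) = 2.00000 bits

D_KL(P||U) = 2.00000 - 1.77487 = 0.22513 ≈ 0.2251 bits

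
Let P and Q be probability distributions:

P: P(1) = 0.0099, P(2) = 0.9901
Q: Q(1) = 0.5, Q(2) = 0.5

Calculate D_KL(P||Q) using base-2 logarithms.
0.9199 bits

D_KL(P||Q) = Σ P(x) log₂(P(x)/Q(x))

Computing term by term:
  P(1)·log₂(P(1)/Q(1)) = 0.0099·log₂(0.0099/0.5) = -0.05602
  P(2)·log₂(P(2)/Q(2)) = 0.9901·log₂(0.9901/0.5) = 0.97589

D_KL(P||Q) = -0.05602 + 0.97589 = 0.91987 ≈ 0.9199 bits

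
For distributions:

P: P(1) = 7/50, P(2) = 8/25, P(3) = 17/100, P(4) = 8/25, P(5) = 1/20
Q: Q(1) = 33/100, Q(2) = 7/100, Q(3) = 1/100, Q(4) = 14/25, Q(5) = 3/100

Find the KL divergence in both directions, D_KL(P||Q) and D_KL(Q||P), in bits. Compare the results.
D_KL(P||Q) = 1.0018 bits, D_KL(Q||P) = 0.6439 bits. D_KL(P||Q) is larger than D_KL(Q||P) by 0.3579 bits; the two directions differ.

D_KL(P||Q) = Σ P(x) log₂(P(x)/Q(x))

Computing term by term:
  P(1)·log₂(P(1)/Q(1)) = (7/50)·log₂((7/50)/(33/100)) = -0.17319
  P(2)·log₂(P(2)/Q(2)) = (8/25)·log₂((8/25)/(7/100)) = 0.70165
  P(3)·log₂(P(3)/Q(3)) = (17/100)·log₂((17/100)/(1/100)) = 0.69487
  P(4)·log₂(P(4)/Q(4)) = (8/25)·log₂((8/25)/(14/25)) = -0.25835
  P(5)·log₂(P(5)/Q(5)) = (1/20)·log₂((1/20)/(3/100)) = 0.03685

D_KL(P||Q) = -0.17319 + 0.70165 + 0.69487 - 0.25835 + 0.03685 = 1.00183 ≈ 1.0018 bits

D_KL(Q||P) = Σ Q(x) log₂(Q(x)/P(x))

Computing term by term:
  Q(1)·log₂(Q(1)/P(1)) = (33/100)·log₂((33/100)/(7/50)) = 0.40822
  Q(2)·log₂(Q(2)/P(2)) = (7/100)·log₂((7/100)/(8/25)) = -0.15349
  Q(3)·log₂(Q(3)/P(3)) = (1/100)·log₂((1/100)/(17/100)) = -0.04087
  Q(4)·log₂(Q(4)/P(4)) = (14/25)·log₂((14/25)/(8/25)) = 0.45212
  Q(5)·log₂(Q(5)/P(5)) = (3/100)·log₂((3/100)/(1/20)) = -0.02211

D_KL(Q||P) = 0.40822 - 0.15349 - 0.04087 + 0.45212 - 0.02211 = 0.64387 ≈ 0.6439 bits

These are NOT equal (difference: 0.3579 bits). KL divergence is asymmetric: D_KL(P||Q) ≠ D_KL(Q||P) in general.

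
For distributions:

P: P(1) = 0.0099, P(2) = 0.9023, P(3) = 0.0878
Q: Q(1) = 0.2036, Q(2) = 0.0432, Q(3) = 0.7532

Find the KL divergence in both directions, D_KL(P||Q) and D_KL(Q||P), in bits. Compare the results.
D_KL(P||Q) = 3.6407 bits, D_KL(Q||P) = 3.0342 bits. D_KL(P||Q) is larger than D_KL(Q||P) by 0.6065 bits; the two directions differ.

D_KL(P||Q) = Σ P(x) log₂(P(x)/Q(x))

Computing term by term:
  P(1)·log₂(P(1)/Q(1)) = 0.0099·log₂(0.0099/0.2036) = -0.04319
  P(2)·log₂(P(2)/Q(2)) = 0.9023·log₂(0.9023/0.0432) = 3.95614
  P(3)·log₂(P(3)/Q(3)) = 0.0878·log₂(0.0878/0.7532) = -0.27224

D_KL(P||Q) = -0.04319 + 3.95614 - 0.27224 = 3.64071 ≈ 3.6407 bits

D_KL(Q||P) = Σ Q(x) log₂(Q(x)/P(x))

Computing term by term:
  Q(1)·log₂(Q(1)/P(1)) = 0.2036·log₂(0.2036/0.0099) = 0.88814
  Q(2)·log₂(Q(2)/P(2)) = 0.0432·log₂(0.0432/0.9023) = -0.18941
  Q(3)·log₂(Q(3)/P(3)) = 0.7532·log₂(0.7532/0.0878) = 2.33548

D_KL(Q||P) = 0.88814 - 0.18941 + 2.33548 = 3.03421 ≈ 3.0342 bits

These are NOT equal (difference: 0.6065 bits). KL divergence is asymmetric: D_KL(P||Q) ≠ D_KL(Q||P) in general.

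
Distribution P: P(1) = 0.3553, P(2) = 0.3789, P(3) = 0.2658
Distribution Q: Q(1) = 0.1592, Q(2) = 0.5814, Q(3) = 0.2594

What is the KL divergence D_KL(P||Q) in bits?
0.1868 bits

D_KL(P||Q) = Σ P(x) log₂(P(x)/Q(x))

Computing term by term:
  P(1)·log₂(P(1)/Q(1)) = 0.3553·log₂(0.3553/0.1592) = 0.41151
  P(2)·log₂(P(2)/Q(2)) = 0.3789·log₂(0.3789/0.5814) = -0.23405
  P(3)·log₂(P(3)/Q(3)) = 0.2658·log₂(0.2658/0.2594) = 0.00935

D_KL(P||Q) = 0.41151 - 0.23405 + 0.00935 = 0.18681 ≈ 0.1868 bits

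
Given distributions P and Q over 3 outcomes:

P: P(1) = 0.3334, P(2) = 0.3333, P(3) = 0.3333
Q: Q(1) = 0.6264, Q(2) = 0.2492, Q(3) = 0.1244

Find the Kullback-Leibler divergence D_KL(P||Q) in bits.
0.3104 bits

D_KL(P||Q) = Σ P(x) log₂(P(x)/Q(x))

Computing term by term:
  P(1)·log₂(P(1)/Q(1)) = 0.3334·log₂(0.3334/0.6264) = -0.30334
  P(2)·log₂(P(2)/Q(2)) = 0.3333·log₂(0.3333/0.2492) = 0.13983
  P(3)·log₂(P(3)/Q(3)) = 0.3333·log₂(0.3333/0.1244) = 0.47390

D_KL(P||Q) = -0.30334 + 0.13983 + 0.47390 = 0.31039 ≈ 0.3104 bits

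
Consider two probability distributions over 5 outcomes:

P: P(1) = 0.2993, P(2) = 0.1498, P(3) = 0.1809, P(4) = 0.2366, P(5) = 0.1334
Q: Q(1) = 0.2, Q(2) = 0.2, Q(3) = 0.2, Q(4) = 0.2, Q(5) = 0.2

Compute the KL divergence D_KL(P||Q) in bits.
0.0648 bits

D_KL(P||Q) = Σ P(x) log₂(P(x)/Q(x))

Computing term by term:
  P(1)·log₂(P(1)/Q(1)) = 0.2993·log₂(0.2993/0.2) = 0.17407
  P(2)·log₂(P(2)/Q(2)) = 0.1498·log₂(0.1498/0.2) = -0.06246
  P(3)·log₂(P(3)/Q(3)) = 0.1809·log₂(0.1809/0.2) = -0.02620
  P(4)·log₂(P(4)/Q(4)) = 0.2366·log₂(0.2366/0.2) = 0.05736
  P(5)·log₂(P(5)/Q(5)) = 0.1334·log₂(0.1334/0.2) = -0.07794

D_KL(P||Q) = 0.17407 - 0.06246 - 0.02620 + 0.05736 - 0.07794 = 0.06483 ≈ 0.0648 bits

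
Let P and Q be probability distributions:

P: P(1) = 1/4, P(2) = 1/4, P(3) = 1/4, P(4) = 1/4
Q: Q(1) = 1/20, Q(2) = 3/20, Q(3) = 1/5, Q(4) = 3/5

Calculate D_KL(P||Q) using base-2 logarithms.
0.5294 bits

D_KL(P||Q) = Σ P(x) log₂(P(x)/Q(x))

Computing term by term:
  P(1)·log₂(P(1)/Q(1)) = (1/4)·log₂((1/4)/(1/20)) = 0.58048
  P(2)·log₂(P(2)/Q(2)) = (1/4)·log₂((1/4)/(3/20)) = 0.18424
  P(3)·log₂(P(3)/Q(3)) = (1/4)·log₂((1/4)/(1/5)) = 0.08048
  P(4)·log₂(P(4)/Q(4)) = (1/4)·log₂((1/4)/(3/5)) = -0.31576

D_KL(P||Q) = 0.58048 + 0.18424 + 0.08048 - 0.31576 = 0.52944 ≈ 0.5294 bits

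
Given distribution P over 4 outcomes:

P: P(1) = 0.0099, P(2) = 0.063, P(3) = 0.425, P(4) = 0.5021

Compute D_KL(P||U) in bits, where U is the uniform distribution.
0.6591 bits

U(i) = 1/4 for all i

D_KL(P||U) = Σ P(x) log₂(P(x) / (1/4))
           = Σ P(x) log₂(P(x)) + log₂(4)
           = log₂(4) - H(P)

H(P) = -Σ P(x) log₂(P(x)):
  -P(1)·log₂(P(1)) = -(0.0099)·log₂(0.0099) = 0.06592
  -P(2)·log₂(P(2)) = -(0.063)·log₂(0.063) = 0.25128
  -P(3)·log₂(P(3)) = -(0.425)·log₂(0.425) = 0.52465
  -P(4)·log₂(P(4)) = -(0.5021)·log₂(0.5021) = 0.49906
H(P) = 0.06592 + 0.25128 + 0.52465 + 0.49906 = 1.34091 bits

log₂(4) = 2.00000 bits

D_KL(P||U) = 2.00000 - 1.34091 = 0.65909 ≈ 0.6591 bits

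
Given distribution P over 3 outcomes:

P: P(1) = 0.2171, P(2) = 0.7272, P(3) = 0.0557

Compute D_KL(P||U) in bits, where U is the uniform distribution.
0.5403 bits

U(i) = 1/3 for all i

D_KL(P||U) = Σ P(x) log₂(P(x) / (1/3))
           = Σ P(x) log₂(P(x)) + log₂(3)
           = log₂(3) - H(P)

H(P) = -Σ P(x) log₂(P(x)):
  -P(1)·log₂(P(1)) = -(0.2171)·log₂(0.2171) = 0.47839
  -P(2)·log₂(P(2)) = -(0.7272)·log₂(0.7272) = 0.33420
  -P(3)·log₂(P(3)) = -(0.0557)·log₂(0.0557) = 0.23206
H(P) = 0.47839 + 0.33420 + 0.23206 = 1.04465 bits

log₂(3) = 1.58496 bits

D_KL(P||U) = 1.58496 - 1.04465 = 0.54031 ≈ 0.5403 bits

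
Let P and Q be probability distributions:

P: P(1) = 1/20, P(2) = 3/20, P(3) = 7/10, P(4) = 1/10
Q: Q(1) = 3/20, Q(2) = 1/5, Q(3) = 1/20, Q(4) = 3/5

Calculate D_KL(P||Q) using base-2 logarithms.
2.2651 bits

D_KL(P||Q) = Σ P(x) log₂(P(x)/Q(x))

Computing term by term:
  P(1)·log₂(P(1)/Q(1)) = (1/20)·log₂((1/20)/(3/20)) = -0.07925
  P(2)·log₂(P(2)/Q(2)) = (3/20)·log₂((3/20)/(1/5)) = -0.06226
  P(3)·log₂(P(3)/Q(3)) = (7/10)·log₂((7/10)/(1/20)) = 2.66515
  P(4)·log₂(P(4)/Q(4)) = (1/10)·log₂((1/10)/(3/5)) = -0.25850

D_KL(P||Q) = -0.07925 - 0.06226 + 2.66515 - 0.25850 = 2.26514 ≈ 2.2651 bits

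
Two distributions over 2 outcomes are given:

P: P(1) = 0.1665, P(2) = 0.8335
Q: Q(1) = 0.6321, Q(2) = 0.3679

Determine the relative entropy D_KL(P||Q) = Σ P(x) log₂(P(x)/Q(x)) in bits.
0.6630 bits

D_KL(P||Q) = Σ P(x) log₂(P(x)/Q(x))

Computing term by term:
  P(1)·log₂(P(1)/Q(1)) = 0.1665·log₂(0.1665/0.6321) = -0.32045
  P(2)·log₂(P(2)/Q(2)) = 0.8335·log₂(0.8335/0.3679) = 0.98342

D_KL(P||Q) = -0.32045 + 0.98342 = 0.66297 ≈ 0.6630 bits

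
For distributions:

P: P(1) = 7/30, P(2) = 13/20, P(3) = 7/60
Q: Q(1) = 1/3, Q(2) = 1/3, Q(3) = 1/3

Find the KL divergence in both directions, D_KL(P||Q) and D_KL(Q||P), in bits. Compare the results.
D_KL(P||Q) = 0.3295 bits, D_KL(Q||P) = 0.3552 bits. D_KL(Q||P) is larger than D_KL(P||Q) by 0.0257 bits; the two directions differ.

D_KL(P||Q) = Σ P(x) log₂(P(x)/Q(x))

Computing term by term:
  P(1)·log₂(P(1)/Q(1)) = (7/30)·log₂((7/30)/(1/3)) = -0.12007
  P(2)·log₂(P(2)/Q(2)) = (13/20)·log₂((13/20)/(1/3)) = 0.62626
  P(3)·log₂(P(3)/Q(3)) = (7/60)·log₂((7/60)/(1/3)) = -0.17670

D_KL(P||Q) = -0.12007 + 0.62626 - 0.17670 = 0.32949 ≈ 0.3295 bits

D_KL(Q||P) = Σ Q(x) log₂(Q(x)/P(x))

Computing term by term:
  Q(1)·log₂(Q(1)/P(1)) = (1/3)·log₂((1/3)/(7/30)) = 0.17152
  Q(2)·log₂(Q(2)/P(2)) = (1/3)·log₂((1/3)/(13/20)) = -0.32116
  Q(3)·log₂(Q(3)/P(3)) = (1/3)·log₂((1/3)/(7/60)) = 0.50486

D_KL(Q||P) = 0.17152 - 0.32116 + 0.50486 = 0.35522 ≈ 0.3552 bits

These are NOT equal (difference: 0.0257 bits). KL divergence is asymmetric: D_KL(P||Q) ≠ D_KL(Q||P) in general.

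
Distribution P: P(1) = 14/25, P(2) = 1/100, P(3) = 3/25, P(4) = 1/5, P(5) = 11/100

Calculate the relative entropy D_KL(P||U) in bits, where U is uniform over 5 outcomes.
0.6053 bits

U(i) = 1/5 for all i

D_KL(P||U) = Σ P(x) log₂(P(x) / (1/5))
           = Σ P(x) log₂(P(x)) + log₂(5)
           = log₂(5) - H(P)

H(P) = -Σ P(x) log₂(P(x)):
  -P(1)·log₂(P(1)) = -(14/25)·log₂(14/25) = 0.46844
  -P(2)·log₂(P(2)) = -(1/100)·log₂(1/100) = 0.06644
  -P(3)·log₂(P(3)) = -(3/25)·log₂(3/25) = 0.36707
  -P(4)·log₂(P(4)) = -(1/5)·log₂(1/5) = 0.46439
  -P(5)·log₂(P(5)) = -(11/100)·log₂(11/100) = 0.35029
H(P) = 0.46844 + 0.06644 + 0.36707 + 0.46439 + 0.35029 = 1.71663 bits

log₂(5) = 2.32193 bits

D_KL(P||U) = 2.32193 - 1.71663 = 0.60530 ≈ 0.6053 bits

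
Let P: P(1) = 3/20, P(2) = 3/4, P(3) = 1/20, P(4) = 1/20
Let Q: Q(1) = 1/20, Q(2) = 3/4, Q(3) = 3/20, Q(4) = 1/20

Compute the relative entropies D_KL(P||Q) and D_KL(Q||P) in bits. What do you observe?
D_KL(P||Q) = 0.1585 bits, D_KL(Q||P) = 0.1585 bits. The two directions give the same value here, because Q is a self-inverse relabeling of P; in general KL divergence is asymmetric.

D_KL(P||Q) = Σ P(x) log₂(P(x)/Q(x))

Computing term by term:
  P(1)·log₂(P(1)/Q(1)) = (3/20)·log₂((3/20)/(1/20)) = 0.23774
  P(2)·log₂(P(2)/Q(2)) = (3/4)·log₂((3/4)/(3/4)) = 0.00000
  P(3)·log₂(P(3)/Q(3)) = (1/20)·log₂((1/20)/(3/20)) = -0.07925
  P(4)·log₂(P(4)/Q(4)) = (1/20)·log₂((1/20)/(1/20)) = 0.00000

D_KL(P||Q) = 0.23774 + 0.00000 - 0.07925 + 0.00000 = 0.15849 ≈ 0.1585 bits

D_KL(Q||P) = Σ Q(x) log₂(Q(x)/P(x))

Computing term by term:
  Q(1)·log₂(Q(1)/P(1)) = (1/20)·log₂((1/20)/(3/20)) = -0.07925
  Q(2)·log₂(Q(2)/P(2)) = (3/4)·log₂((3/4)/(3/4)) = 0.00000
  Q(3)·log₂(Q(3)/P(3)) = (3/20)·log₂((3/20)/(1/20)) = 0.23774
  Q(4)·log₂(Q(4)/P(4)) = (1/20)·log₂((1/20)/(1/20)) = 0.00000

D_KL(Q||P) = -0.07925 + 0.00000 + 0.23774 + 0.00000 = 0.15849 ≈ 0.1585 bits

These ARE equal here. Q is P with outcomes relabeled (Q(1) = P(3), Q(3) = P(1)) by a relabeling that is its own inverse, so the two sums contain exactly the same terms in a different order. This is a special case — KL divergence is not symmetric in general: D_KL(P||Q) ≠ D_KL(Q||P) for most P, Q.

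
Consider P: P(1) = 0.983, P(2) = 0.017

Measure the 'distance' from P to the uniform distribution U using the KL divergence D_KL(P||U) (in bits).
0.8758 bits

U(i) = 1/2 for all i

D_KL(P||U) = Σ P(x) log₂(P(x) / (1/2))
           = Σ P(x) log₂(P(x)) + log₂(2)
           = log₂(2) - H(P)

H(P) = -Σ P(x) log₂(P(x)):
  -P(1)·log₂(P(1)) = -(0.983)·log₂(0.983) = 0.02432
  -P(2)·log₂(P(2)) = -(0.017)·log₂(0.017) = 0.09993
H(P) = 0.02432 + 0.09993 = 0.12425 bits

log₂(2) = 1.00000 bits

D_KL(P||U) = 1.00000 - 0.12425 = 0.87575 ≈ 0.8758 bits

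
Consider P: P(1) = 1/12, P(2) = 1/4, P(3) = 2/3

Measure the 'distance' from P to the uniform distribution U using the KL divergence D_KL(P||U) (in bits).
0.3962 bits

U(i) = 1/3 for all i

D_KL(P||U) = Σ P(x) log₂(P(x) / (1/3))
           = Σ P(x) log₂(P(x)) + log₂(3)
           = log₂(3) - H(P)

H(P) = -Σ P(x) log₂(P(x)):
  -P(1)·log₂(P(1)) = -(1/12)·log₂(1/12) = 0.29875
  -P(2)·log₂(P(2)) = -(1/4)·log₂(1/4) = 0.50000
  -P(3)·log₂(P(3)) = -(2/3)·log₂(2/3) = 0.38998
H(P) = 0.29875 + 0.50000 + 0.38998 = 1.18873 bits

log₂(3) = 1.58496 bits

D_KL(P||U) = 1.58496 - 1.18873 = 0.39623 ≈ 0.3962 bits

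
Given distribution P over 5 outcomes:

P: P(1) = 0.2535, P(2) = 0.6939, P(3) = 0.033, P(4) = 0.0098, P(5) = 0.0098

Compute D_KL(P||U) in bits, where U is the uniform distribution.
1.1610 bits

U(i) = 1/5 for all i

D_KL(P||U) = Σ P(x) log₂(P(x) / (1/5))
           = Σ P(x) log₂(P(x)) + log₂(5)
           = log₂(5) - H(P)

H(P) = -Σ P(x) log₂(P(x)):
  -P(1)·log₂(P(1)) = -(0.2535)·log₂(0.2535) = 0.50192
  -P(2)·log₂(P(2)) = -(0.6939)·log₂(0.6939) = 0.36582
  -P(3)·log₂(P(3)) = -(0.033)·log₂(0.033) = 0.16241
  -P(4)·log₂(P(4)) = -(0.0098)·log₂(0.0098) = 0.06540
  -P(5)·log₂(P(5)) = -(0.0098)·log₂(0.0098) = 0.06540
H(P) = 0.50192 + 0.36582 + 0.16241 + 0.06540 + 0.06540 = 1.16095 bits

log₂(5) = 2.32193 bits

D_KL(P||U) = 2.32193 - 1.16095 = 1.16098 ≈ 1.1610 bits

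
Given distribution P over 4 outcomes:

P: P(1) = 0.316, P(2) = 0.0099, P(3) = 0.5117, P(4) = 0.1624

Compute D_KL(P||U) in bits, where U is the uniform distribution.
0.4884 bits

U(i) = 1/4 for all i

D_KL(P||U) = Σ P(x) log₂(P(x) / (1/4))
           = Σ P(x) log₂(P(x)) + log₂(4)
           = log₂(4) - H(P)

H(P) = -Σ P(x) log₂(P(x)):
  -P(1)·log₂(P(1)) = -(0.316)·log₂(0.316) = 0.52519
  -P(2)·log₂(P(2)) = -(0.0099)·log₂(0.0099) = 0.06592
  -P(3)·log₂(P(3)) = -(0.5117)·log₂(0.5117) = 0.49462
  -P(4)·log₂(P(4)) = -(0.1624)·log₂(0.1624) = 0.42587
H(P) = 0.52519 + 0.06592 + 0.49462 + 0.42587 = 1.51160 bits

log₂(4) = 2.00000 bits

D_KL(P||U) = 2.00000 - 1.51160 = 0.48840 ≈ 0.4884 bits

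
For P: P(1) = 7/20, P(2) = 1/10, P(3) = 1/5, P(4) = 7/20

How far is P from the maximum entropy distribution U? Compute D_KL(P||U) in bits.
0.1432 bits

U(i) = 1/4 for all i

D_KL(P||U) = Σ P(x) log₂(P(x) / (1/4))
           = Σ P(x) log₂(P(x)) + log₂(4)
           = log₂(4) - H(P)

H(P) = -Σ P(x) log₂(P(x)):
  -P(1)·log₂(P(1)) = -(7/20)·log₂(7/20) = 0.53010
  -P(2)·log₂(P(2)) = -(1/10)·log₂(1/10) = 0.33219
  -P(3)·log₂(P(3)) = -(1/5)·log₂(1/5) = 0.46439
  -P(4)·log₂(P(4)) = -(7/20)·log₂(7/20) = 0.53010
H(P) = 0.53010 + 0.33219 + 0.46439 + 0.53010 = 1.85678 bits

log₂(4) = 2.00000 bits

D_KL(P||U) = 2.00000 - 1.85678 = 0.14322 ≈ 0.1432 bits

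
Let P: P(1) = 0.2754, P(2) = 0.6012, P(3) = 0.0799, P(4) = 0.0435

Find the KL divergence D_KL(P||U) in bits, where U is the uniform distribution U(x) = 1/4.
0.5583 bits

U(i) = 1/4 for all i

D_KL(P||U) = Σ P(x) log₂(P(x) / (1/4))
           = Σ P(x) log₂(P(x)) + log₂(4)
           = log₂(4) - H(P)

H(P) = -Σ P(x) log₂(P(x)):
  -P(1)·log₂(P(1)) = -(0.2754)·log₂(0.2754) = 0.51235
  -P(2)·log₂(P(2)) = -(0.6012)·log₂(0.6012) = 0.44133
  -P(3)·log₂(P(3)) = -(0.0799)·log₂(0.0799) = 0.29129
  -P(4)·log₂(P(4)) = -(0.0435)·log₂(0.0435) = 0.19674
H(P) = 0.51235 + 0.44133 + 0.29129 + 0.19674 = 1.44171 bits

log₂(4) = 2.00000 bits

D_KL(P||U) = 2.00000 - 1.44171 = 0.55829 ≈ 0.5583 bits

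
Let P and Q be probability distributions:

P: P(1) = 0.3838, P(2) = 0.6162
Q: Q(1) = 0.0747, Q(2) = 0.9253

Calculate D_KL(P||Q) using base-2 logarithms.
0.5448 bits

D_KL(P||Q) = Σ P(x) log₂(P(x)/Q(x))

Computing term by term:
  P(1)·log₂(P(1)/Q(1)) = 0.3838·log₂(0.3838/0.0747) = 0.90622
  P(2)·log₂(P(2)/Q(2)) = 0.6162·log₂(0.6162/0.9253) = -0.36142

D_KL(P||Q) = 0.90622 - 0.36142 = 0.54480 ≈ 0.5448 bits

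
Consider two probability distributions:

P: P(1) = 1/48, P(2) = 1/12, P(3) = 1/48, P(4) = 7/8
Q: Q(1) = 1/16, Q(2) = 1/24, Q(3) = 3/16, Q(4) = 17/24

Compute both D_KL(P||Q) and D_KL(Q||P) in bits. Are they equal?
D_KL(P||Q) = 0.2510 bits, D_KL(Q||P) = 0.4358 bits. No, they are not equal.

D_KL(P||Q) = Σ P(x) log₂(P(x)/Q(x))

Computing term by term:
  P(1)·log₂(P(1)/Q(1)) = (1/48)·log₂((1/48)/(1/16)) = -0.03302
  P(2)·log₂(P(2)/Q(2)) = (1/12)·log₂((1/12)/(1/24)) = 0.08333
  P(3)·log₂(P(3)/Q(3)) = (1/48)·log₂((1/48)/(3/16)) = -0.06604
  P(4)·log₂(P(4)/Q(4)) = (7/8)·log₂((7/8)/(17/24)) = 0.26675

D_KL(P||Q) = -0.03302 + 0.08333 - 0.06604 + 0.26675 = 0.25102 ≈ 0.2510 bits

D_KL(Q||P) = Σ Q(x) log₂(Q(x)/P(x))

Computing term by term:
  Q(1)·log₂(Q(1)/P(1)) = (1/16)·log₂((1/16)/(1/48)) = 0.09906
  Q(2)·log₂(Q(2)/P(2)) = (1/24)·log₂((1/24)/(1/12)) = -0.04167
  Q(3)·log₂(Q(3)/P(3)) = (3/16)·log₂((3/16)/(1/48)) = 0.59436
  Q(4)·log₂(Q(4)/P(4)) = (17/24)·log₂((17/24)/(7/8)) = -0.21594

D_KL(Q||P) = 0.09906 - 0.04167 + 0.59436 - 0.21594 = 0.43581 ≈ 0.4358 bits

These are NOT equal (difference: 0.1848 bits). KL divergence is asymmetric: D_KL(P||Q) ≠ D_KL(Q||P) in general.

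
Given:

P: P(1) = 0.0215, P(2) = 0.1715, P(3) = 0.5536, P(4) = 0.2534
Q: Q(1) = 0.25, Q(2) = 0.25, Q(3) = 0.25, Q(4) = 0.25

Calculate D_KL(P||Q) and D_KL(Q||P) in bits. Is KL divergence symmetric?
D_KL(P||Q) = 0.4705 bits, D_KL(Q||P) = 0.7292 bits. No, KL divergence is not symmetric.

D_KL(P||Q) = Σ P(x) log₂(P(x)/Q(x))

Computing term by term:
  P(1)·log₂(P(1)/Q(1)) = 0.0215·log₂(0.0215/0.25) = -0.07610
  P(2)·log₂(P(2)/Q(2)) = 0.1715·log₂(0.1715/0.25) = -0.09325
  P(3)·log₂(P(3)/Q(3)) = 0.5536·log₂(0.5536/0.25) = 0.63493
  P(4)·log₂(P(4)/Q(4)) = 0.2534·log₂(0.2534/0.25) = 0.00494

D_KL(P||Q) = -0.07610 - 0.09325 + 0.63493 + 0.00494 = 0.47052 ≈ 0.4705 bits

D_KL(Q||P) = Σ Q(x) log₂(Q(x)/P(x))

Computing term by term:
  Q(1)·log₂(Q(1)/P(1)) = 0.25·log₂(0.25/0.0215) = 0.88488
  Q(2)·log₂(Q(2)/P(2)) = 0.25·log₂(0.25/0.1715) = 0.13593
  Q(3)·log₂(Q(3)/P(3)) = 0.25·log₂(0.25/0.5536) = -0.28673
  Q(4)·log₂(Q(4)/P(4)) = 0.25·log₂(0.25/0.2534) = -0.00487

D_KL(Q||P) = 0.88488 + 0.13593 - 0.28673 - 0.00487 = 0.72921 ≈ 0.7292 bits

These are NOT equal (difference: 0.2587 bits). KL divergence is asymmetric: D_KL(P||Q) ≠ D_KL(Q||P) in general.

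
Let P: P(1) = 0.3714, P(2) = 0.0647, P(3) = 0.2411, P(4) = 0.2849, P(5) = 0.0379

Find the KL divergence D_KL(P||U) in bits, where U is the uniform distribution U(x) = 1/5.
0.3458 bits

U(i) = 1/5 for all i

D_KL(P||U) = Σ P(x) log₂(P(x) / (1/5))
           = Σ P(x) log₂(P(x)) + log₂(5)
           = log₂(5) - H(P)

H(P) = -Σ P(x) log₂(P(x)):
  -P(1)·log₂(P(1)) = -(0.3714)·log₂(0.3714) = 0.53071
  -P(2)·log₂(P(2)) = -(0.0647)·log₂(0.0647) = 0.25557
  -P(3)·log₂(P(3)) = -(0.2411)·log₂(0.2411) = 0.49481
  -P(4)·log₂(P(4)) = -(0.2849)·log₂(0.2849) = 0.51609
  -P(5)·log₂(P(5)) = -(0.0379)·log₂(0.0379) = 0.17895
H(P) = 0.53071 + 0.25557 + 0.49481 + 0.51609 + 0.17895 = 1.97613 bits

log₂(5) = 2.32193 bits

D_KL(P||U) = 2.32193 - 1.97613 = 0.34580 ≈ 0.3458 bits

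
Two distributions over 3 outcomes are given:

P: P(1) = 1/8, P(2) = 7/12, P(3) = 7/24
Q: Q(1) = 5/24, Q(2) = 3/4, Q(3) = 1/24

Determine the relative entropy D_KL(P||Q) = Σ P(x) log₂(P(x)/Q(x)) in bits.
0.5152 bits

D_KL(P||Q) = Σ P(x) log₂(P(x)/Q(x))

Computing term by term:
  P(1)·log₂(P(1)/Q(1)) = (1/8)·log₂((1/8)/(5/24)) = -0.09212
  P(2)·log₂(P(2)/Q(2)) = (7/12)·log₂((7/12)/(3/4)) = -0.21150
  P(3)·log₂(P(3)/Q(3)) = (7/24)·log₂((7/24)/(1/24)) = 0.81881

D_KL(P||Q) = -0.09212 - 0.21150 + 0.81881 = 0.51519 ≈ 0.5152 bits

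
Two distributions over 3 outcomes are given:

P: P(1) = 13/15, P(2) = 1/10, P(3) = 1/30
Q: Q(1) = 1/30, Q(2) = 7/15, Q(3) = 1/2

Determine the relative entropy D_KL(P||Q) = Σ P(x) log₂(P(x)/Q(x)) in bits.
3.7212 bits

D_KL(P||Q) = Σ P(x) log₂(P(x)/Q(x))

Computing term by term:
  P(1)·log₂(P(1)/Q(1)) = (13/15)·log₂((13/15)/(1/30)) = 4.07371
  P(2)·log₂(P(2)/Q(2)) = (1/10)·log₂((1/10)/(7/15)) = -0.22224
  P(3)·log₂(P(3)/Q(3)) = (1/30)·log₂((1/30)/(1/2)) = -0.13023

D_KL(P||Q) = 4.07371 - 0.22224 - 0.13023 = 3.72124 ≈ 3.7212 bits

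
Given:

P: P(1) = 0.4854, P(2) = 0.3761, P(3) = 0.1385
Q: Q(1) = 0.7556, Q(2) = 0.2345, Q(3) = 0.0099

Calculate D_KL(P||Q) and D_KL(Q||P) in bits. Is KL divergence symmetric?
D_KL(P||Q) = 0.4736 bits, D_KL(Q||P) = 0.2849 bits. No, KL divergence is not symmetric.

D_KL(P||Q) = Σ P(x) log₂(P(x)/Q(x))

Computing term by term:
  P(1)·log₂(P(1)/Q(1)) = 0.4854·log₂(0.4854/0.7556) = -0.30990
  P(2)·log₂(P(2)/Q(2)) = 0.3761·log₂(0.3761/0.2345) = 0.25632
  P(3)·log₂(P(3)/Q(3)) = 0.1385·log₂(0.1385/0.0099) = 0.52717

D_KL(P||Q) = -0.30990 + 0.25632 + 0.52717 = 0.47359 ≈ 0.4736 bits

D_KL(Q||P) = Σ Q(x) log₂(Q(x)/P(x))

Computing term by term:
  Q(1)·log₂(Q(1)/P(1)) = 0.7556·log₂(0.7556/0.4854) = 0.48241
  Q(2)·log₂(Q(2)/P(2)) = 0.2345·log₂(0.2345/0.3761) = -0.15982
  Q(3)·log₂(Q(3)/P(3)) = 0.0099·log₂(0.0099/0.1385) = -0.03768

D_KL(Q||P) = 0.48241 - 0.15982 - 0.03768 = 0.28491 ≈ 0.2849 bits

These are NOT equal (difference: 0.1887 bits). KL divergence is asymmetric: D_KL(P||Q) ≠ D_KL(Q||P) in general.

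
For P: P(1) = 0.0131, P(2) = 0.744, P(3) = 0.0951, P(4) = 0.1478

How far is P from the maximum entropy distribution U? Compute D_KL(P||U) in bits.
0.8702 bits

U(i) = 1/4 for all i

D_KL(P||U) = Σ P(x) log₂(P(x) / (1/4))
           = Σ P(x) log₂(P(x)) + log₂(4)
           = log₂(4) - H(P)

H(P) = -Σ P(x) log₂(P(x)):
  -P(1)·log₂(P(1)) = -(0.0131)·log₂(0.0131) = 0.08193
  -P(2)·log₂(P(2)) = -(0.744)·log₂(0.744) = 0.31741
  -P(3)·log₂(P(3)) = -(0.0951)·log₂(0.0951) = 0.32281
  -P(4)·log₂(P(4)) = -(0.1478)·log₂(0.1478) = 0.40767
H(P) = 0.08193 + 0.31741 + 0.32281 + 0.40767 = 1.12982 bits

log₂(4) = 2.00000 bits

D_KL(P||U) = 2.00000 - 1.12982 = 0.87018 ≈ 0.8702 bits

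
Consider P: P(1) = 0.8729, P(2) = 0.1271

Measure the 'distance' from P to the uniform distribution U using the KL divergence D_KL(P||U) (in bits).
0.4506 bits

U(i) = 1/2 for all i

D_KL(P||U) = Σ P(x) log₂(P(x) / (1/2))
           = Σ P(x) log₂(P(x)) + log₂(2)
           = log₂(2) - H(P)

H(P) = -Σ P(x) log₂(P(x)):
  -P(1)·log₂(P(1)) = -(0.8729)·log₂(0.8729) = 0.17119
  -P(2)·log₂(P(2)) = -(0.1271)·log₂(0.1271) = 0.37825
H(P) = 0.17119 + 0.37825 = 0.54944 bits

log₂(2) = 1.00000 bits

D_KL(P||U) = 1.00000 - 0.54944 = 0.45056 ≈ 0.4506 bits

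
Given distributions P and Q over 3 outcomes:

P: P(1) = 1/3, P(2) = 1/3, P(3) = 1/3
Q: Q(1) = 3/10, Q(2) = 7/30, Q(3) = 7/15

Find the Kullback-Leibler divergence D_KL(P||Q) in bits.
0.0604 bits

D_KL(P||Q) = Σ P(x) log₂(P(x)/Q(x))

Computing term by term:
  P(1)·log₂(P(1)/Q(1)) = (1/3)·log₂((1/3)/(3/10)) = 0.05067
  P(2)·log₂(P(2)/Q(2)) = (1/3)·log₂((1/3)/(7/30)) = 0.17152
  P(3)·log₂(P(3)/Q(3)) = (1/3)·log₂((1/3)/(7/15)) = -0.16181

D_KL(P||Q) = 0.05067 + 0.17152 - 0.16181 = 0.06038 ≈ 0.0604 bits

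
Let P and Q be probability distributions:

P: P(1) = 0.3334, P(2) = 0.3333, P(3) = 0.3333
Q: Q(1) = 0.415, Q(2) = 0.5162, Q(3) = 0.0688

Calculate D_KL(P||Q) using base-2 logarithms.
0.4430 bits

D_KL(P||Q) = Σ P(x) log₂(P(x)/Q(x))

Computing term by term:
  P(1)·log₂(P(1)/Q(1)) = 0.3334·log₂(0.3334/0.415) = -0.10531
  P(2)·log₂(P(2)/Q(2)) = 0.3333·log₂(0.3333/0.5162) = -0.21035
  P(3)·log₂(P(3)/Q(3)) = 0.3333·log₂(0.3333/0.0688) = 0.75870

D_KL(P||Q) = -0.10531 - 0.21035 + 0.75870 = 0.44304 ≈ 0.4430 bits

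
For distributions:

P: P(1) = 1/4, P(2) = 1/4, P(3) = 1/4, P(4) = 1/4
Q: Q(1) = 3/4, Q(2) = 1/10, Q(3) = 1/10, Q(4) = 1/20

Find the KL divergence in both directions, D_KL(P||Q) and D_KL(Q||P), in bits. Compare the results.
D_KL(P||Q) = 0.8452 bits, D_KL(Q||P) = 0.8082 bits. D_KL(P||Q) is larger than D_KL(Q||P) by 0.0370 bits; the two directions differ.

D_KL(P||Q) = Σ P(x) log₂(P(x)/Q(x))

Computing term by term:
  P(1)·log₂(P(1)/Q(1)) = (1/4)·log₂((1/4)/(3/4)) = -0.39624
  P(2)·log₂(P(2)/Q(2)) = (1/4)·log₂((1/4)/(1/10)) = 0.33048
  P(3)·log₂(P(3)/Q(3)) = (1/4)·log₂((1/4)/(1/10)) = 0.33048
  P(4)·log₂(P(4)/Q(4)) = (1/4)·log₂((1/4)/(1/20)) = 0.58048

D_KL(P||Q) = -0.39624 + 0.33048 + 0.33048 + 0.58048 = 0.84520 ≈ 0.8452 bits

D_KL(Q||P) = Σ Q(x) log₂(Q(x)/P(x))

Computing term by term:
  Q(1)·log₂(Q(1)/P(1)) = (3/4)·log₂((3/4)/(1/4)) = 1.18872
  Q(2)·log₂(Q(2)/P(2)) = (1/10)·log₂((1/10)/(1/4)) = -0.13219
  Q(3)·log₂(Q(3)/P(3)) = (1/10)·log₂((1/10)/(1/4)) = -0.13219
  Q(4)·log₂(Q(4)/P(4)) = (1/20)·log₂((1/20)/(1/4)) = -0.11610

D_KL(Q||P) = 1.18872 - 0.13219 - 0.13219 - 0.11610 = 0.80824 ≈ 0.8082 bits

These are NOT equal (difference: 0.0370 bits). KL divergence is asymmetric: D_KL(P||Q) ≠ D_KL(Q||P) in general.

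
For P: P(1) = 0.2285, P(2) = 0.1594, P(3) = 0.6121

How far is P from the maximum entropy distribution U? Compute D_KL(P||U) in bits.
0.2426 bits

U(i) = 1/3 for all i

D_KL(P||U) = Σ P(x) log₂(P(x) / (1/3))
           = Σ P(x) log₂(P(x)) + log₂(3)
           = log₂(3) - H(P)

H(P) = -Σ P(x) log₂(P(x)):
  -P(1)·log₂(P(1)) = -(0.2285)·log₂(0.2285) = 0.48664
  -P(2)·log₂(P(2)) = -(0.1594)·log₂(0.1594) = 0.42229
  -P(3)·log₂(P(3)) = -(0.6121)·log₂(0.6121) = 0.43347
H(P) = 0.48664 + 0.42229 + 0.43347 = 1.34240 bits

log₂(3) = 1.58496 bits

D_KL(P||U) = 1.58496 - 1.34240 = 0.24256 ≈ 0.2426 bits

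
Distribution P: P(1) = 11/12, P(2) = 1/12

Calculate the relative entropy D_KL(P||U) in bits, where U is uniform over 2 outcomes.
0.5862 bits

U(i) = 1/2 for all i

D_KL(P||U) = Σ P(x) log₂(P(x) / (1/2))
           = Σ P(x) log₂(P(x)) + log₂(2)
           = log₂(2) - H(P)

H(P) = -Σ P(x) log₂(P(x)):
  -P(1)·log₂(P(1)) = -(11/12)·log₂(11/12) = 0.11507
  -P(2)·log₂(P(2)) = -(1/12)·log₂(1/12) = 0.29875
H(P) = 0.11507 + 0.29875 = 0.41382 bits

log₂(2) = 1.00000 bits

D_KL(P||U) = 1.00000 - 0.41382 = 0.58618 ≈ 0.5862 bits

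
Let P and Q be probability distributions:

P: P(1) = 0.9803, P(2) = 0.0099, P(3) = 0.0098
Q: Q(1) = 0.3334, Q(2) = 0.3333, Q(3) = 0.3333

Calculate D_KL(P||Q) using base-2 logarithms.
1.4252 bits

D_KL(P||Q) = Σ P(x) log₂(P(x)/Q(x))

Computing term by term:
  P(1)·log₂(P(1)/Q(1)) = 0.9803·log₂(0.9803/0.3334) = 1.52532
  P(2)·log₂(P(2)/Q(2)) = 0.0099·log₂(0.0099/0.3333) = -0.05023
  P(3)·log₂(P(3)/Q(3)) = 0.0098·log₂(0.0098/0.3333) = -0.04986

D_KL(P||Q) = 1.52532 - 0.05023 - 0.04986 = 1.42523 ≈ 1.4252 bits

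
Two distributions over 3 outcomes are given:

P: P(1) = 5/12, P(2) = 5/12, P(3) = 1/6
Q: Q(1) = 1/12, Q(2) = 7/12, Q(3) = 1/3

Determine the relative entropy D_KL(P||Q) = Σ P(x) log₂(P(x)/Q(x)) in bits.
0.5985 bits

D_KL(P||Q) = Σ P(x) log₂(P(x)/Q(x))

Computing term by term:
  P(1)·log₂(P(1)/Q(1)) = (5/12)·log₂((5/12)/(1/12)) = 0.96747
  P(2)·log₂(P(2)/Q(2)) = (5/12)·log₂((5/12)/(7/12)) = -0.20226
  P(3)·log₂(P(3)/Q(3)) = (1/6)·log₂((1/6)/(1/3)) = -0.16667

D_KL(P||Q) = 0.96747 - 0.20226 - 0.16667 = 0.59854 ≈ 0.5985 bits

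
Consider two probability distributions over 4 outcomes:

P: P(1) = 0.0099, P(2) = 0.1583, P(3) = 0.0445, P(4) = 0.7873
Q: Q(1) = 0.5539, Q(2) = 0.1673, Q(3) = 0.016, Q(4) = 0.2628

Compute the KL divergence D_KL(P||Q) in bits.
1.2418 bits

D_KL(P||Q) = Σ P(x) log₂(P(x)/Q(x))

Computing term by term:
  P(1)·log₂(P(1)/Q(1)) = 0.0099·log₂(0.0099/0.5539) = -0.05748
  P(2)·log₂(P(2)/Q(2)) = 0.1583·log₂(0.1583/0.1673) = -0.01263
  P(3)·log₂(P(3)/Q(3)) = 0.0445·log₂(0.0445/0.016) = 0.06567
  P(4)·log₂(P(4)/Q(4)) = 0.7873·log₂(0.7873/0.2628) = 1.24626

D_KL(P||Q) = -0.05748 - 0.01263 + 0.06567 + 1.24626 = 1.24182 ≈ 1.2418 bits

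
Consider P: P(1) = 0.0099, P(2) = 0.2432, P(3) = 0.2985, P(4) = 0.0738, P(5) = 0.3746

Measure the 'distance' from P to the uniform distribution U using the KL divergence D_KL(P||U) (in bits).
0.4311 bits

U(i) = 1/5 for all i

D_KL(P||U) = Σ P(x) log₂(P(x) / (1/5))
           = Σ P(x) log₂(P(x)) + log₂(5)
           = log₂(5) - H(P)

H(P) = -Σ P(x) log₂(P(x)):
  -P(1)·log₂(P(1)) = -(0.0099)·log₂(0.0099) = 0.06592
  -P(2)·log₂(P(2)) = -(0.2432)·log₂(0.2432) = 0.49608
  -P(3)·log₂(P(3)) = -(0.2985)·log₂(0.2985) = 0.52064
  -P(4)·log₂(P(4)) = -(0.0738)·log₂(0.0738) = 0.27751
  -P(5)·log₂(P(5)) = -(0.3746)·log₂(0.3746) = 0.53065
H(P) = 0.06592 + 0.49608 + 0.52064 + 0.27751 + 0.53065 = 1.89080 bits

log₂(5) = 2.32193 bits

D_KL(P||U) = 2.32193 - 1.89080 = 0.43113 ≈ 0.4311 bits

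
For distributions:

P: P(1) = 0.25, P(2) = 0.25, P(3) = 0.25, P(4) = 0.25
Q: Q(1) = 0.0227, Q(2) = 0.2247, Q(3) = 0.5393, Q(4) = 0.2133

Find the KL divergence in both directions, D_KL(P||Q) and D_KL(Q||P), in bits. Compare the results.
D_KL(P||Q) = 0.6837 bits, D_KL(Q||P) = 0.4362 bits. D_KL(P||Q) is larger than D_KL(Q||P) by 0.2475 bits; the two directions differ.

D_KL(P||Q) = Σ P(x) log₂(P(x)/Q(x))

Computing term by term:
  P(1)·log₂(P(1)/Q(1)) = 0.25·log₂(0.25/0.0227) = 0.86529
  P(2)·log₂(P(2)/Q(2)) = 0.25·log₂(0.25/0.2247) = 0.03848
  P(3)·log₂(P(3)/Q(3)) = 0.25·log₂(0.25/0.5393) = -0.27729
  P(4)·log₂(P(4)/Q(4)) = 0.25·log₂(0.25/0.2133) = 0.05726

D_KL(P||Q) = 0.86529 + 0.03848 - 0.27729 + 0.05726 = 0.68374 ≈ 0.6837 bits

D_KL(Q||P) = Σ Q(x) log₂(Q(x)/P(x))

Computing term by term:
  Q(1)·log₂(Q(1)/P(1)) = 0.0227·log₂(0.0227/0.25) = -0.07857
  Q(2)·log₂(Q(2)/P(2)) = 0.2247·log₂(0.2247/0.25) = -0.03459
  Q(3)·log₂(Q(3)/P(3)) = 0.5393·log₂(0.5393/0.25) = 0.59817
  Q(4)·log₂(Q(4)/P(4)) = 0.2133·log₂(0.2133/0.25) = -0.04886

D_KL(Q||P) = -0.07857 - 0.03459 + 0.59817 - 0.04886 = 0.43615 ≈ 0.4362 bits

These are NOT equal (difference: 0.2475 bits). KL divergence is asymmetric: D_KL(P||Q) ≠ D_KL(Q||P) in general.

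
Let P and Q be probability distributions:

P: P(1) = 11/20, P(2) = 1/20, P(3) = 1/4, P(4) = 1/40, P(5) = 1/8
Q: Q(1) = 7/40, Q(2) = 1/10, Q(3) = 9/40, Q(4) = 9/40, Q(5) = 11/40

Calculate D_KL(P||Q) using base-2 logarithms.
0.6752 bits

D_KL(P||Q) = Σ P(x) log₂(P(x)/Q(x))

Computing term by term:
  P(1)·log₂(P(1)/Q(1)) = (11/20)·log₂((11/20)/(7/40)) = 0.90864
  P(2)·log₂(P(2)/Q(2)) = (1/20)·log₂((1/20)/(1/10)) = -0.05000
  P(3)·log₂(P(3)/Q(3)) = (1/4)·log₂((1/4)/(9/40)) = 0.03800
  P(4)·log₂(P(4)/Q(4)) = (1/40)·log₂((1/40)/(9/40)) = -0.07925
  P(5)·log₂(P(5)/Q(5)) = (1/8)·log₂((1/8)/(11/40)) = -0.14219

D_KL(P||Q) = 0.90864 - 0.05000 + 0.03800 - 0.07925 - 0.14219 = 0.67520 ≈ 0.6752 bits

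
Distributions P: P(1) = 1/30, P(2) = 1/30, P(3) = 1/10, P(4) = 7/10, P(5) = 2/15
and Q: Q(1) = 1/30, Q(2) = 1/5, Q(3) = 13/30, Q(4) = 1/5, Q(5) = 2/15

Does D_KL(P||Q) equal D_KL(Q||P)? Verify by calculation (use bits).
D_KL(P||Q) = 0.9674 bits, D_KL(Q||P) = 1.0722 bits. No — D_KL(P||Q) ≠ D_KL(Q||P) for this pair.

D_KL(P||Q) = Σ P(x) log₂(P(x)/Q(x))

Computing term by term:
  P(1)·log₂(P(1)/Q(1)) = (1/30)·log₂((1/30)/(1/30)) = 0.00000
  P(2)·log₂(P(2)/Q(2)) = (1/30)·log₂((1/30)/(1/5)) = -0.08617
  P(3)·log₂(P(3)/Q(3)) = (1/10)·log₂((1/10)/(13/30)) = -0.21155
  P(4)·log₂(P(4)/Q(4)) = (7/10)·log₂((7/10)/(1/5)) = 1.26515
  P(5)·log₂(P(5)/Q(5)) = (2/15)·log₂((2/15)/(2/15)) = 0.00000

D_KL(P||Q) = 0.00000 - 0.08617 - 0.21155 + 1.26515 + 0.00000 = 0.96743 ≈ 0.9674 bits

D_KL(Q||P) = Σ Q(x) log₂(Q(x)/P(x))

Computing term by term:
  Q(1)·log₂(Q(1)/P(1)) = (1/30)·log₂((1/30)/(1/30)) = 0.00000
  Q(2)·log₂(Q(2)/P(2)) = (1/5)·log₂((1/5)/(1/30)) = 0.51699
  Q(3)·log₂(Q(3)/P(3)) = (13/30)·log₂((13/30)/(1/10)) = 0.91671
  Q(4)·log₂(Q(4)/P(4)) = (1/5)·log₂((1/5)/(7/10)) = -0.36147
  Q(5)·log₂(Q(5)/P(5)) = (2/15)·log₂((2/15)/(2/15)) = 0.00000

D_KL(Q||P) = 0.00000 + 0.51699 + 0.91671 - 0.36147 + 0.00000 = 1.07223 ≈ 1.0722 bits

These are NOT equal (difference: 0.1048 bits). KL divergence is asymmetric: D_KL(P||Q) ≠ D_KL(Q||P) in general.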